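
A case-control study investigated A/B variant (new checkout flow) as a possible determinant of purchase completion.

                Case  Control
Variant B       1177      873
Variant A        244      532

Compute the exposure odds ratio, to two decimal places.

2.94

Cells: a = 1177, b = 873, c = 244, d = 532.
OR = (a·d)/(b·c) = (1177 × 532) / (873 × 244) = 626164 / 213012 = 2.93957
The odds of purchase completion are about 2.94 times as high in the variant b group.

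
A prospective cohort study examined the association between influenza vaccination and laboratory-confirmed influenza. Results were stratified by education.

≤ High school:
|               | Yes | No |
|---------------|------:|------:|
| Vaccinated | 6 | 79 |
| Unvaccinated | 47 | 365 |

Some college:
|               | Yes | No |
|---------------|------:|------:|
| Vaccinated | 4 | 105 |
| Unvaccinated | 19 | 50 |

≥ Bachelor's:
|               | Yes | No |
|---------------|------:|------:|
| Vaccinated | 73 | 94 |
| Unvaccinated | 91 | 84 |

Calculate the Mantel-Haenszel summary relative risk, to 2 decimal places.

RR_MH = Σ(aᵢ·n₀ᵢ/nᵢ) / Σ(cᵢ·n₁ᵢ/nᵢ), with n₁ᵢ = aᵢ+bᵢ (exposed), n₀ᵢ = cᵢ+dᵢ (unexposed), nᵢ = n₁ᵢ+n₀ᵢ.
Stratum 1 (≤ High school): n₁ = 85, n₀ = 412, n = 497; a·n₀/n = 6·412/497 = 4.9738; c·n₁/n = 47·85/497 = 8.0382
Stratum 2 (Some college): n₁ = 109, n₀ = 69, n = 178; a·n₀/n = 4·69/178 = 1.5506; c·n₁/n = 19·109/178 = 11.6348
Stratum 3 (≥ Bachelor's): n₁ = 167, n₀ = 175, n = 342; a·n₀/n = 73·175/342 = 37.3538; c·n₁/n = 91·167/342 = 44.4357
RR_MH = (4.9738 + 1.5506 + 37.3538) / (8.0382 + 11.6348 + 44.4357) = 43.8782 / 64.1087 = 0.68443

0.68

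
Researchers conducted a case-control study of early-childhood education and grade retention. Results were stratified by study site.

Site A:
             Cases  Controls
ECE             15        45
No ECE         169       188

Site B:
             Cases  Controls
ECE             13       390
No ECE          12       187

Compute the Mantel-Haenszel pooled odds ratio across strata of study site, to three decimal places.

0.415

OR_MH = Σ(aᵢdᵢ/nᵢ) / Σ(bᵢcᵢ/nᵢ), where nᵢ is the stratum total.
Stratum 1 (Site A): n = 417; a·d/n = 15·188/417 = 6.7626; b·c/n = 45·169/417 = 18.2374
Stratum 2 (Site B): n = 602; a·d/n = 13·187/602 = 4.0382; b·c/n = 390·12/602 = 7.7741
OR_MH = (6.7626 + 4.0382) / (18.2374 + 7.7741) = 10.8008 / 26.0115 = 0.41523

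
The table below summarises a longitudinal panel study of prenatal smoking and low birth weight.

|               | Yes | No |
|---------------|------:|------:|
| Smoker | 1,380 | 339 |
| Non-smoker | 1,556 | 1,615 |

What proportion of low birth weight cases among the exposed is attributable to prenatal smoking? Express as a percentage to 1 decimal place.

Cells: a = 1380, b = 339, c = 1556, d = 1615.
Risk in exposed = 1380/1719 = 0.80279; risk in unexposed = 1556/3171 = 0.49070.
RR = 0.80279/0.49070 = 1.63602
AR% = (RR − 1)/RR × 100 = (1.63602 − 1)/1.63602 × 100 = 38.8762%

38.9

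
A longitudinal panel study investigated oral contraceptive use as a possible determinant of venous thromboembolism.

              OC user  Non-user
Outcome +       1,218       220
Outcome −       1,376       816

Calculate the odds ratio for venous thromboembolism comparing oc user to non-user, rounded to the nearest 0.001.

3.283

Reading the table with exposure as columns: a = 1218 (OC user, case), b = 1376 (OC user, non-case), c = 220 (Non-user, case), d = 816.
OR = (a·d)/(b·c) = (1218 × 816) / (1376 × 220) = 993888 / 302720 = 3.28319
The odds of venous thromboembolism are about 3.28 times as high in the oc user group.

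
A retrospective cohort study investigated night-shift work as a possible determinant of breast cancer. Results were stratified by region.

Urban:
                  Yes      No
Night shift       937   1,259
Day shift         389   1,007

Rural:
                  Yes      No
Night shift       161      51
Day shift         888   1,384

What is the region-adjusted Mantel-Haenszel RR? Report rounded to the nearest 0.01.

1.63

RR_MH = Σ(aᵢ·n₀ᵢ/nᵢ) / Σ(cᵢ·n₁ᵢ/nᵢ), with n₁ᵢ = aᵢ+bᵢ (exposed), n₀ᵢ = cᵢ+dᵢ (unexposed), nᵢ = n₁ᵢ+n₀ᵢ.
Stratum 1 (Urban): n₁ = 2196, n₀ = 1396, n = 3592; a·n₀/n = 937·1396/3592 = 364.1570; c·n₁/n = 389·2196/3592 = 237.8185
Stratum 2 (Rural): n₁ = 212, n₀ = 2272, n = 2484; a·n₀/n = 161·2272/2484 = 147.2593; c·n₁/n = 888·212/2484 = 75.7874
RR_MH = (364.1570 + 147.2593) / (237.8185 + 75.7874) = 511.4163 / 313.6059 = 1.63076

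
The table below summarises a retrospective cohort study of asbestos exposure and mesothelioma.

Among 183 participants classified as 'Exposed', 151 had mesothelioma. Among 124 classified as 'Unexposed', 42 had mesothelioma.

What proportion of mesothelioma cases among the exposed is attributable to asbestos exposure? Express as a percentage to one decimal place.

59.0

From the description: a = 151, b = 32, c = 42, d = 82.
Risk in exposed = 151/183 = 0.82514; risk in unexposed = 42/124 = 0.33871.
RR = 0.82514/0.33871 = 2.43612
AR% = (RR − 1)/RR × 100 = (2.43612 − 1)/2.43612 × 100 = 58.9511%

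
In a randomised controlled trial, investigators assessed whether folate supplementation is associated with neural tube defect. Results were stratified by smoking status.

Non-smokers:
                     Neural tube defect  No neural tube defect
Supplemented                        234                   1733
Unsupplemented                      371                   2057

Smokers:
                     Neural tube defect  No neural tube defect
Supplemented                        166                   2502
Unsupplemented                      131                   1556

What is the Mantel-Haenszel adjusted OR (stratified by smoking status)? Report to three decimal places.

OR_MH = Σ(aᵢdᵢ/nᵢ) / Σ(bᵢcᵢ/nᵢ), where nᵢ is the stratum total.
Stratum 1 (Non-smokers): n = 4395; a·d/n = 234·2057/4395 = 109.5195; b·c/n = 1733·371/4395 = 146.2896
Stratum 2 (Smokers): n = 4355; a·d/n = 166·1556/4355 = 59.3102; b·c/n = 2502·131/4355 = 75.2611
OR_MH = (109.5195 + 59.3102) / (146.2896 + 75.2611) = 168.8297 / 221.5507 = 0.76204

0.762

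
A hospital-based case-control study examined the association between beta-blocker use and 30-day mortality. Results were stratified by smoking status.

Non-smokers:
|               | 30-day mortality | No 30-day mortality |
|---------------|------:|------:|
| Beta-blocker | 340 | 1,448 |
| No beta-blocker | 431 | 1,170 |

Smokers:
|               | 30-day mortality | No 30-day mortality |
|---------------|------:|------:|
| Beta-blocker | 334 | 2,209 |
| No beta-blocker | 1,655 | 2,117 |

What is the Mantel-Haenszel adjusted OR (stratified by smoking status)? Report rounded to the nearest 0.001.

0.301

OR_MH = Σ(aᵢdᵢ/nᵢ) / Σ(bᵢcᵢ/nᵢ), where nᵢ is the stratum total.
Stratum 1 (Non-smokers): n = 3389; a·d/n = 340·1170/3389 = 117.3798; b·c/n = 1448·431/3389 = 184.1511
Stratum 2 (Smokers): n = 6315; a·d/n = 334·2117/6315 = 111.9680; b·c/n = 2209·1655/6315 = 578.9224
OR_MH = (117.3798 + 111.9680) / (184.1511 + 578.9224) = 229.3478 / 763.0735 = 0.30056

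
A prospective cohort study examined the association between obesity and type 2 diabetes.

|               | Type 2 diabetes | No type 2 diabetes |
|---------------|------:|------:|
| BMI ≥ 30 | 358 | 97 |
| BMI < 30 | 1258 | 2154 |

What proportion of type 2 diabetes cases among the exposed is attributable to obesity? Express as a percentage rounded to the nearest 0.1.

Cells: a = 358, b = 97, c = 1258, d = 2154.
Risk in exposed = 358/455 = 0.78681; risk in unexposed = 1258/3412 = 0.36870.
RR = 0.78681/0.36870 = 2.13403
AR% = (RR − 1)/RR × 100 = (2.13403 − 1)/2.13403 × 100 = 53.1402%

53.1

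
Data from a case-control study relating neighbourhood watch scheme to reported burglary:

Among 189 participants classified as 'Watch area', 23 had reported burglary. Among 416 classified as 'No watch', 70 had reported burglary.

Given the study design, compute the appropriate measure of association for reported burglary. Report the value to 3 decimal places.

0.685

From the description: a = 23, b = 166, c = 70, d = 346.
This is a case-control study: participants were sampled on outcome status, so risks in the source population cannot be estimated directly — relative risk is not valid here. The odds ratio is the appropriate measure.
OR = (a·d)/(b·c) = (23 × 346) / (166 × 70) = 7958 / 11620 = 0.68485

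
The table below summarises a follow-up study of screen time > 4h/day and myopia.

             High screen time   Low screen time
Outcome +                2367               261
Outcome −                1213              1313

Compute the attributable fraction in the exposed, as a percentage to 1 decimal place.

Reading the table with exposure as columns: a = 2367 (High screen time, case), b = 1213 (High screen time, non-case), c = 261 (Low screen time, case), d = 1313.
Risk in exposed = 2367/3580 = 0.66117; risk in unexposed = 261/1574 = 0.16582.
RR = 0.66117/0.16582 = 3.98730
AR% = (RR − 1)/RR × 100 = (3.98730 − 1)/3.98730 × 100 = 74.9204%

74.9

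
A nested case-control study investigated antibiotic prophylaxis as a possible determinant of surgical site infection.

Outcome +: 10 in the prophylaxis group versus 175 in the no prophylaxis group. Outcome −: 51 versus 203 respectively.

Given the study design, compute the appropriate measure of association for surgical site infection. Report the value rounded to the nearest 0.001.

From the description: a = 10, b = 51, c = 175, d = 203.
This is a nested case-control study: participants were sampled on outcome status, so risks in the source population cannot be estimated directly — relative risk is not valid here. The odds ratio is the appropriate measure.
OR = (a·d)/(b·c) = (10 × 203) / (51 × 175) = 2030 / 8925 = 0.22745

0.227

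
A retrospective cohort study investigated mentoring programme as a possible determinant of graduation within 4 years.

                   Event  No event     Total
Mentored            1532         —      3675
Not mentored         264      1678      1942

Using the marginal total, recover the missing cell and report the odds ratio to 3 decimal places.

The missing cell is in the exposed row: 3675 − 1532 = 2143.
So a = 1532, b = 2143, c = 264, d = 1678.
OR = (a·d)/(b·c) = (1532 × 1678) / (2143 × 264) = 2570696 / 565752 = 4.54386

4.544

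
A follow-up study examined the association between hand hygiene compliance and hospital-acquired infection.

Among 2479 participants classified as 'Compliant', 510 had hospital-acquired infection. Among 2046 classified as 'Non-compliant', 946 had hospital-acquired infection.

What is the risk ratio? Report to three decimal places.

From the description: a = 510, b = 1969, c = 946, d = 1100.
Risk in exposed = 510/2479 = 0.20573; risk in unexposed = 946/2046 = 0.46237.
RR = 0.20573 / 0.46237 = 0.44495
The risk is 56% lower among the exposed than among the unexposed.

0.445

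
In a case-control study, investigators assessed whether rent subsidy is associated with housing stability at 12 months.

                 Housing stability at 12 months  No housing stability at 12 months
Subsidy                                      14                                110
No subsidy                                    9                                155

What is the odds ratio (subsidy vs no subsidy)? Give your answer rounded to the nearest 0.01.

2.19

Cells: a = 14, b = 110, c = 9, d = 155.
OR = (a·d)/(b·c) = (14 × 155) / (110 × 9) = 2170 / 990 = 2.19192
The odds of housing stability at 12 months are about 2.19 times as high in the subsidy group.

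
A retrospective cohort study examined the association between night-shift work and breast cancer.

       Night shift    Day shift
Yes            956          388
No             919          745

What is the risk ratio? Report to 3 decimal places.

Reading the table with exposure as columns: a = 956 (Night shift, case), b = 919 (Night shift, non-case), c = 388 (Day shift, case), d = 745.
Risk in exposed = 956/1875 = 0.50987; risk in unexposed = 388/1133 = 0.34245.
RR = 0.50987 / 0.34245 = 1.48886
The risk among the exposed is 1.49 times that among the unexposed.

1.489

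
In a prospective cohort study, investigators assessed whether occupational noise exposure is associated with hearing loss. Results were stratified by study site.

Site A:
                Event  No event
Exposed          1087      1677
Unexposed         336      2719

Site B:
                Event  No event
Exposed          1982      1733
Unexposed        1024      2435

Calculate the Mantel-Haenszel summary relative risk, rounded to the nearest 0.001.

RR_MH = Σ(aᵢ·n₀ᵢ/nᵢ) / Σ(cᵢ·n₁ᵢ/nᵢ), with n₁ᵢ = aᵢ+bᵢ (exposed), n₀ᵢ = cᵢ+dᵢ (unexposed), nᵢ = n₁ᵢ+n₀ᵢ.
Stratum 1 (Site A): n₁ = 2764, n₀ = 3055, n = 5819; a·n₀/n = 1087·3055/5819 = 570.6797; c·n₁/n = 336·2764/5819 = 159.5986
Stratum 2 (Site B): n₁ = 3715, n₀ = 3459, n = 7174; a·n₀/n = 1982·3459/7174 = 955.6367; c·n₁/n = 1024·3715/7174 = 530.2704
RR_MH = (570.6797 + 955.6367) / (159.5986 + 530.2704) = 1526.3164 / 689.8690 = 2.21247

2.212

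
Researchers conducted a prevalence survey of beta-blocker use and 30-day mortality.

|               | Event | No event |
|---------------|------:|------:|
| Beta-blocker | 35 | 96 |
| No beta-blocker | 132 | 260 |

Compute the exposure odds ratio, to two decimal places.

0.72

Cells: a = 35, b = 96, c = 132, d = 260.
OR = (a·d)/(b·c) = (35 × 260) / (96 × 132) = 9100 / 12672 = 0.71812
Exposure is associated with lower odds of 30-day mortality (OR = 0.72 < 1).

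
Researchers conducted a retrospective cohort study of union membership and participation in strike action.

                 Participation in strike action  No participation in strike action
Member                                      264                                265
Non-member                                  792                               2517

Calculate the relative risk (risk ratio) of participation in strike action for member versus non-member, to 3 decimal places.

2.085

Cells: a = 264, b = 265, c = 792, d = 2517.
Risk in exposed = 264/529 = 0.49905; risk in unexposed = 792/3309 = 0.23935.
RR = 0.49905 / 0.23935 = 2.08507
The risk among the exposed is 2.09 times that among the unexposed.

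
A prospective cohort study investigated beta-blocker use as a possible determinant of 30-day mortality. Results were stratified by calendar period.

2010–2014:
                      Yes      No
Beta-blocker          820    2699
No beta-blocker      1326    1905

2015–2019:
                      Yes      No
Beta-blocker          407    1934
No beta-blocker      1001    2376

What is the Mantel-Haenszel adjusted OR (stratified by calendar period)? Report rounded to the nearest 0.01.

0.46

OR_MH = Σ(aᵢdᵢ/nᵢ) / Σ(bᵢcᵢ/nᵢ), where nᵢ is the stratum total.
Stratum 1 (2010–2014): n = 6750; a·d/n = 820·1905/6750 = 231.4222; b·c/n = 2699·1326/6750 = 530.2036
Stratum 2 (2015–2019): n = 5718; a·d/n = 407·2376/5718 = 169.1207; b·c/n = 1934·1001/5718 = 338.5684
OR_MH = (231.4222 + 169.1207) / (530.2036 + 338.5684) = 400.5429 / 868.7719 = 0.46104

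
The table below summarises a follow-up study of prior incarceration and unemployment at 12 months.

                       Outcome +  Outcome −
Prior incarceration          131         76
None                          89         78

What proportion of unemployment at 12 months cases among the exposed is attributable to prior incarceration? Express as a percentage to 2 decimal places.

Cells: a = 131, b = 76, c = 89, d = 78.
Risk in exposed = 131/207 = 0.63285; risk in unexposed = 89/167 = 0.53293.
RR = 0.63285/0.53293 = 1.18748
AR% = (RR − 1)/RR × 100 = (1.18748 − 1)/1.18748 × 100 = 15.7883%

15.79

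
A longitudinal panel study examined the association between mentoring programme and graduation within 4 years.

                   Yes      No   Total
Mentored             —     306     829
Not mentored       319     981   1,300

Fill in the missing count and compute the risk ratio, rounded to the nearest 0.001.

The missing cell is in the exposed row: 829 − 306 = 523.
So a = 523, b = 306, c = 319, d = 981.
RR = [a/(a+b)] / [c/(c+d)] = (523/829) / (319/1300) = 0.63088/0.24538 = 2.57099

2.571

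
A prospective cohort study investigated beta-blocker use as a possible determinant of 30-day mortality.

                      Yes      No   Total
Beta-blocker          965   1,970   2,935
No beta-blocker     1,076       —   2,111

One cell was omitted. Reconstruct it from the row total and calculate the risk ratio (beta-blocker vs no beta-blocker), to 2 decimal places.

The missing cell is in the unexposed row: 2111 − 1076 = 1035.
So a = 965, b = 1970, c = 1076, d = 1035.
RR = [a/(a+b)] / [c/(c+d)] = (965/2935) / (1076/2111) = 0.32879/0.50971 = 0.64505

0.65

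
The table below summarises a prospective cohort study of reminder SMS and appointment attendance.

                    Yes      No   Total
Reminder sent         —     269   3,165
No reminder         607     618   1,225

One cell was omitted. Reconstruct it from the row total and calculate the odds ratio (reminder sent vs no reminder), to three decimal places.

10.961

The missing cell is in the exposed row: 3165 − 269 = 2896.
So a = 2896, b = 269, c = 607, d = 618.
OR = (a·d)/(b·c) = (2896 × 618) / (269 × 607) = 1789728 / 163283 = 10.96090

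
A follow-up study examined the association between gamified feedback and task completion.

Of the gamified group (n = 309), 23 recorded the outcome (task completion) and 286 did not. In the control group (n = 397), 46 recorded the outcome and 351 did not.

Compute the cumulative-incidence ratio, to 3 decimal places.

From the description: a = 23, b = 286, c = 46, d = 351.
Risk in exposed = 23/309 = 0.07443; risk in unexposed = 46/397 = 0.11587.
RR = 0.07443 / 0.11587 = 0.64239
The risk is 36% lower among the exposed than among the unexposed.

0.642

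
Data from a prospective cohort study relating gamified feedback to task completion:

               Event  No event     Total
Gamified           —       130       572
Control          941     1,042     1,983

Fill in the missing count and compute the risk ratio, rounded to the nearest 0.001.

1.628

The missing cell is in the exposed row: 572 − 130 = 442.
So a = 442, b = 130, c = 941, d = 1042.
RR = [a/(a+b)] / [c/(c+d)] = (442/572) / (941/1983) = 0.77273/0.47453 = 1.62839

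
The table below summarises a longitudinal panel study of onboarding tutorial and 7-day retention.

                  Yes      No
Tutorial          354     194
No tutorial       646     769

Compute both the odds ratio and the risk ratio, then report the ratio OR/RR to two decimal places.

Cells: a = 354, b = 194, c = 646, d = 769.
OR = (354·769)/(194·646) = 272226/125324 = 2.17218
Risk in exposed = 354/548 = 0.64599; risk in unexposed = 646/1415 = 0.45654; RR = 1.41497
OR/RR = 2.17218 / 1.41497 = 1.53514
The outcome is not rare, so the OR lies further from 1 than the RR.

1.54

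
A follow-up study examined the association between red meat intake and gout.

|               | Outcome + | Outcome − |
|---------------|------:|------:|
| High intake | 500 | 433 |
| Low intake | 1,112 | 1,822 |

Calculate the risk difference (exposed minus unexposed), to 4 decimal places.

0.1569

Cells: a = 500, b = 433, c = 1112, d = 1822.
Risk in exposed = 500/933 = 0.535906; risk in unexposed = 1112/2934 = 0.379005.
Risk difference = 0.535906 − 0.379005 = 0.156901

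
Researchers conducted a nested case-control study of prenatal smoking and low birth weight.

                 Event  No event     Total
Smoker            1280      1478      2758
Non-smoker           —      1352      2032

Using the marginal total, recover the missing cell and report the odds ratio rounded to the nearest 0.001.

The missing cell is in the unexposed row: 2032 − 1352 = 680.
So a = 1280, b = 1478, c = 680, d = 1352.
OR = (a·d)/(b·c) = (1280 × 1352) / (1478 × 680) = 1730560 / 1005040 = 1.72188

1.722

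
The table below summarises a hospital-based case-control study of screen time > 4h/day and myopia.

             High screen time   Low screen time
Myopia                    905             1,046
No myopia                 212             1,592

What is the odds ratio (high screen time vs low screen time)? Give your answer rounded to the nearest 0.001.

6.497

Reading the table with exposure as columns: a = 905 (High screen time, case), b = 212 (High screen time, non-case), c = 1046 (Low screen time, case), d = 1592.
OR = (a·d)/(b·c) = (905 × 1592) / (212 × 1046) = 1440760 / 221752 = 6.49717
The odds of myopia are about 6.50 times as high in the high screen time group.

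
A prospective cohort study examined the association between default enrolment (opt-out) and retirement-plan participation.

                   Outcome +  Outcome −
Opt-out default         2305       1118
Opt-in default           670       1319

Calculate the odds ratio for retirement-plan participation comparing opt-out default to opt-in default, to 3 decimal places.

4.059

Cells: a = 2305, b = 1118, c = 670, d = 1319.
OR = (a·d)/(b·c) = (2305 × 1319) / (1118 × 670) = 3040295 / 749060 = 4.05881
The odds of retirement-plan participation are about 4.06 times as high in the opt-out default group.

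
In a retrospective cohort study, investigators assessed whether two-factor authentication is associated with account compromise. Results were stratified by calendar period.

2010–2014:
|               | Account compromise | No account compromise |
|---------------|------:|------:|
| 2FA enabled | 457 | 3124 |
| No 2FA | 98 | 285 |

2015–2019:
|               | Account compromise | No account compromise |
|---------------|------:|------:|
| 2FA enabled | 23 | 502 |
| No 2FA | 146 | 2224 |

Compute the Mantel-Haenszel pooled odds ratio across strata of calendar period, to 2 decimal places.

OR_MH = Σ(aᵢdᵢ/nᵢ) / Σ(bᵢcᵢ/nᵢ), where nᵢ is the stratum total.
Stratum 1 (2010–2014): n = 3964; a·d/n = 457·285/3964 = 32.8570; b·c/n = 3124·98/3964 = 77.2331
Stratum 2 (2015–2019): n = 2895; a·d/n = 23·2224/2895 = 17.6691; b·c/n = 502·146/2895 = 25.3168
OR_MH = (32.8570 + 17.6691) / (77.2331 + 25.3168) = 50.5260 / 102.5499 = 0.49270

0.49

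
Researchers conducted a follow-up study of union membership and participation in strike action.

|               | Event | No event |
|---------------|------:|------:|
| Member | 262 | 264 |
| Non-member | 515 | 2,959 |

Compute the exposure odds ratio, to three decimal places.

5.702

Cells: a = 262, b = 264, c = 515, d = 2959.
OR = (a·d)/(b·c) = (262 × 2959) / (264 × 515) = 775258 / 135960 = 5.70210
The odds of participation in strike action are about 5.70 times as high in the member group.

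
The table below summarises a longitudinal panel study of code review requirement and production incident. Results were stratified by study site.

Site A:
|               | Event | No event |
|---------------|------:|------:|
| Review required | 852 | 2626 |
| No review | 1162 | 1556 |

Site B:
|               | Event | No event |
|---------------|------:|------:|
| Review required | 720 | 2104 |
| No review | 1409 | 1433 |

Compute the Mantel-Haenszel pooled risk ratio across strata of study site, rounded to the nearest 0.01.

0.54

RR_MH = Σ(aᵢ·n₀ᵢ/nᵢ) / Σ(cᵢ·n₁ᵢ/nᵢ), with n₁ᵢ = aᵢ+bᵢ (exposed), n₀ᵢ = cᵢ+dᵢ (unexposed), nᵢ = n₁ᵢ+n₀ᵢ.
Stratum 1 (Site A): n₁ = 3478, n₀ = 2718, n = 6196; a·n₀/n = 852·2718/6196 = 373.7469; c·n₁/n = 1162·3478/6196 = 652.2653
Stratum 2 (Site B): n₁ = 2824, n₀ = 2842, n = 5666; a·n₀/n = 720·2842/5666 = 361.1437; c·n₁/n = 1409·2824/5666 = 702.2619
RR_MH = (373.7469 + 361.1437) / (652.2653 + 702.2619) = 734.8906 / 1354.5272 = 0.54254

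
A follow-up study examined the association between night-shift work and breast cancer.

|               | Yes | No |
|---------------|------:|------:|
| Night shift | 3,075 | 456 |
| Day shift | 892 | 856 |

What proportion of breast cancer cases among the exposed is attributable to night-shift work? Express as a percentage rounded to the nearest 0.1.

Cells: a = 3075, b = 456, c = 892, d = 856.
Risk in exposed = 3075/3531 = 0.87086; risk in unexposed = 892/1748 = 0.51030.
RR = 0.87086/0.51030 = 1.70657
AR% = (RR − 1)/RR × 100 = (1.70657 − 1)/1.70657 × 100 = 41.4029%

41.4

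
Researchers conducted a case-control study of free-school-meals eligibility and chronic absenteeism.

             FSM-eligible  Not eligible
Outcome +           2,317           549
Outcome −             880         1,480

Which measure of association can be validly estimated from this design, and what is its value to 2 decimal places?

7.10

Reading the table with exposure as columns: a = 2317 (FSM-eligible, case), b = 880 (FSM-eligible, non-case), c = 549 (Not eligible, case), d = 1480.
This is a case-control study: participants were sampled on outcome status, so risks in the source population cannot be estimated directly — relative risk is not valid here. The odds ratio is the appropriate measure.
OR = (a·d)/(b·c) = (2317 × 1480) / (880 × 549) = 3429160 / 483120 = 7.09795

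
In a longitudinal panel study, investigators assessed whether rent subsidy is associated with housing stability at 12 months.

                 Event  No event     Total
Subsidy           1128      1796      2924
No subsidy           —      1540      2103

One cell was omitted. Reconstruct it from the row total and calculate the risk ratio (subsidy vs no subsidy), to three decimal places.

1.441

The missing cell is in the unexposed row: 2103 − 1540 = 563.
So a = 1128, b = 1796, c = 563, d = 1540.
RR = [a/(a+b)] / [c/(c+d)] = (1128/2924) / (563/2103) = 0.38577/0.26771 = 1.44100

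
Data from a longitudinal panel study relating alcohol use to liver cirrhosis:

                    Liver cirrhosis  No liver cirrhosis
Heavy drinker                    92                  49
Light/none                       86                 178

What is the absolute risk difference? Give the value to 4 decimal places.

0.3267

Cells: a = 92, b = 49, c = 86, d = 178.
Risk in exposed = 92/141 = 0.652482; risk in unexposed = 86/264 = 0.325758.
Risk difference = 0.652482 − 0.325758 = 0.326725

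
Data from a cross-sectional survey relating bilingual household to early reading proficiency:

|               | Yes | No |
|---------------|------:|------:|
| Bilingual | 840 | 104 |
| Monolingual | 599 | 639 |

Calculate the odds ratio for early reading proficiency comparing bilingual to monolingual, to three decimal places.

Cells: a = 840, b = 104, c = 599, d = 639.
OR = (a·d)/(b·c) = (840 × 639) / (104 × 599) = 536760 / 62296 = 8.61628
The odds of early reading proficiency are about 8.62 times as high in the bilingual group.

8.616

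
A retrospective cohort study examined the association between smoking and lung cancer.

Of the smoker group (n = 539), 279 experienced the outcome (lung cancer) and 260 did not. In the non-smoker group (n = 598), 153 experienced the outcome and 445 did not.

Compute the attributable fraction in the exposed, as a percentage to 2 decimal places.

50.57

From the description: a = 279, b = 260, c = 153, d = 445.
Risk in exposed = 279/539 = 0.51763; risk in unexposed = 153/598 = 0.25585.
RR = 0.51763/0.25585 = 2.02314
AR% = (RR − 1)/RR × 100 = (2.02314 − 1)/2.02314 × 100 = 50.5718%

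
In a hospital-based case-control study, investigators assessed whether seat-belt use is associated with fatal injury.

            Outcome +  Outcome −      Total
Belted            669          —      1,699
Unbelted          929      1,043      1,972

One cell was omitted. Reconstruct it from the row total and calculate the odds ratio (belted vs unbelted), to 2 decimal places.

0.73

The missing cell is in the exposed row: 1699 − 669 = 1030.
So a = 669, b = 1030, c = 929, d = 1043.
OR = (a·d)/(b·c) = (669 × 1043) / (1030 × 929) = 697767 / 956870 = 0.72922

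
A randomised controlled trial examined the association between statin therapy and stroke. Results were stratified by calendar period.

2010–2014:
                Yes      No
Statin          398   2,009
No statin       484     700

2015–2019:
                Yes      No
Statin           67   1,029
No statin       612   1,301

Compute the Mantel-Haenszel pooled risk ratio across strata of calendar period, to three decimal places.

RR_MH = Σ(aᵢ·n₀ᵢ/nᵢ) / Σ(cᵢ·n₁ᵢ/nᵢ), with n₁ᵢ = aᵢ+bᵢ (exposed), n₀ᵢ = cᵢ+dᵢ (unexposed), nᵢ = n₁ᵢ+n₀ᵢ.
Stratum 1 (2010–2014): n₁ = 2407, n₀ = 1184, n = 3591; a·n₀/n = 398·1184/3591 = 131.2258; c·n₁/n = 484·2407/3591 = 324.4188
Stratum 2 (2015–2019): n₁ = 1096, n₀ = 1913, n = 3009; a·n₀/n = 67·1913/3009 = 42.5959; c·n₁/n = 612·1096/3009 = 222.9153
RR_MH = (131.2258 + 42.5959) / (324.4188 + 222.9153) = 173.8217 / 547.3341 = 0.31758

0.318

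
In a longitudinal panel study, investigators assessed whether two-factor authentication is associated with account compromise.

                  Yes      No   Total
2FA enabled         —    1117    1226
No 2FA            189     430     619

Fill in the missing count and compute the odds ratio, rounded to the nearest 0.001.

0.222

The missing cell is in the exposed row: 1226 − 1117 = 109.
So a = 109, b = 1117, c = 189, d = 430.
OR = (a·d)/(b·c) = (109 × 430) / (1117 × 189) = 46870 / 211113 = 0.22201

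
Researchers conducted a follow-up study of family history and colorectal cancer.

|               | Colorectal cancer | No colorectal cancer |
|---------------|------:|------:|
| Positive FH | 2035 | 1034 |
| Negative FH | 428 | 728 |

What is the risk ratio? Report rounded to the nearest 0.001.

Cells: a = 2035, b = 1034, c = 428, d = 728.
Risk in exposed = 2035/3069 = 0.66308; risk in unexposed = 428/1156 = 0.37024.
RR = 0.66308 / 0.37024 = 1.79094
The risk among the exposed is 1.79 times that among the unexposed.

1.791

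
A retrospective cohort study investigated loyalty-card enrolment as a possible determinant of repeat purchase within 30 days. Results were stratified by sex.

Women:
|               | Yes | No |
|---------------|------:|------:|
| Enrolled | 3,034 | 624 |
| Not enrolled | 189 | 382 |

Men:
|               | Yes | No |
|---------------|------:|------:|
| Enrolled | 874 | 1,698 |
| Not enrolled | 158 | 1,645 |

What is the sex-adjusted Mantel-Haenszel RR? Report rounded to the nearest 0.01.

3.00

RR_MH = Σ(aᵢ·n₀ᵢ/nᵢ) / Σ(cᵢ·n₁ᵢ/nᵢ), with n₁ᵢ = aᵢ+bᵢ (exposed), n₀ᵢ = cᵢ+dᵢ (unexposed), nᵢ = n₁ᵢ+n₀ᵢ.
Stratum 1 (Women): n₁ = 3658, n₀ = 571, n = 4229; a·n₀/n = 3034·571/4229 = 409.6510; c·n₁/n = 189·3658/4229 = 163.4812
Stratum 2 (Men): n₁ = 2572, n₀ = 1803, n = 4375; a·n₀/n = 874·1803/4375 = 360.1879; c·n₁/n = 158·2572/4375 = 92.8859
RR_MH = (409.6510 + 360.1879) / (163.4812 + 92.8859) = 769.8389 / 256.3671 = 3.00288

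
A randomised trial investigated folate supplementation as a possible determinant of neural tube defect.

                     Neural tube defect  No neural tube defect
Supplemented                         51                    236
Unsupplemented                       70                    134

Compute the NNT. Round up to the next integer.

Risk in treated group = 51/287 = 0.17770; risk in control = 70/204 = 0.34314.
Absolute risk reduction = 0.34314 − 0.17770 = 0.16544
NNT = 1 / ARR = 1 / 0.16544 = 6.045 → round up → 7

7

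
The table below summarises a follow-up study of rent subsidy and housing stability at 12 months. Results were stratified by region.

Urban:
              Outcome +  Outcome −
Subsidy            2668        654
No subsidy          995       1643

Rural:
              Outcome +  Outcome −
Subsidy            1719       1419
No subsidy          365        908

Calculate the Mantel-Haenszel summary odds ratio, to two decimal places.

4.81

OR_MH = Σ(aᵢdᵢ/nᵢ) / Σ(bᵢcᵢ/nᵢ), where nᵢ is the stratum total.
Stratum 1 (Urban): n = 5960; a·d/n = 2668·1643/5960 = 735.4906; b·c/n = 654·995/5960 = 109.1829
Stratum 2 (Rural): n = 4411; a·d/n = 1719·908/4411 = 353.8545; b·c/n = 1419·365/4411 = 117.4190
OR_MH = (735.4906 + 353.8545) / (109.1829 + 117.4190) = 1089.3451 / 226.6018 = 4.80731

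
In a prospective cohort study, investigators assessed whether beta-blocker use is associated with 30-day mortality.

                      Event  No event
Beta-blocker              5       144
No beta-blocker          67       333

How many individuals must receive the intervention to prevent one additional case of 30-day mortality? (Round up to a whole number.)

Risk in treated group = 5/149 = 0.03356; risk in control = 67/400 = 0.16750.
Absolute risk reduction = 0.16750 − 0.03356 = 0.13394
NNT = 1 / ARR = 1 / 0.13394 = 7.466 → round up → 8

8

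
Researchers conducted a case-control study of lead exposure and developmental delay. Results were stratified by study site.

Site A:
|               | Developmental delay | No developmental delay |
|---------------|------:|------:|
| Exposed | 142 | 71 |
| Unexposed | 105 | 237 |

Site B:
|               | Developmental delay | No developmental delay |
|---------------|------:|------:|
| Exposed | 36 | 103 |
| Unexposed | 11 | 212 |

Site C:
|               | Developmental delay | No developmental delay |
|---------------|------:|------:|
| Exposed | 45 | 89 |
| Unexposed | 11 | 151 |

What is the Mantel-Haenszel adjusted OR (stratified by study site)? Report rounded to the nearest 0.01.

OR_MH = Σ(aᵢdᵢ/nᵢ) / Σ(bᵢcᵢ/nᵢ), where nᵢ is the stratum total.
Stratum 1 (Site A): n = 555; a·d/n = 142·237/555 = 60.6378; b·c/n = 71·105/555 = 13.4324
Stratum 2 (Site B): n = 362; a·d/n = 36·212/362 = 21.0829; b·c/n = 103·11/362 = 3.1298
Stratum 3 (Site C): n = 296; a·d/n = 45·151/296 = 22.9561; b·c/n = 89·11/296 = 3.3074
OR_MH = (60.6378 + 21.0829 + 22.9561) / (13.4324 + 3.1298 + 3.3074) = 104.6768 / 19.8697 = 5.26816

5.27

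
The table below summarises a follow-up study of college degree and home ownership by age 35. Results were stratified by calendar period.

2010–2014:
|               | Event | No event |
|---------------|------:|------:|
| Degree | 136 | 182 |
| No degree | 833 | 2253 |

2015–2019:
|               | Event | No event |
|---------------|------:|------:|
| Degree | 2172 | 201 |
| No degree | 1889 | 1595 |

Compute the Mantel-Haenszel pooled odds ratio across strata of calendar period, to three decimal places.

6.231

OR_MH = Σ(aᵢdᵢ/nᵢ) / Σ(bᵢcᵢ/nᵢ), where nᵢ is the stratum total.
Stratum 1 (2010–2014): n = 3404; a·d/n = 136·2253/3404 = 90.0141; b·c/n = 182·833/3404 = 44.5376
Stratum 2 (2015–2019): n = 5857; a·d/n = 2172·1595/5857 = 591.4871; b·c/n = 201·1889/5857 = 64.8265
OR_MH = (90.0141 + 591.4871) / (44.5376 + 64.8265) = 681.5012 / 109.3641 = 6.23149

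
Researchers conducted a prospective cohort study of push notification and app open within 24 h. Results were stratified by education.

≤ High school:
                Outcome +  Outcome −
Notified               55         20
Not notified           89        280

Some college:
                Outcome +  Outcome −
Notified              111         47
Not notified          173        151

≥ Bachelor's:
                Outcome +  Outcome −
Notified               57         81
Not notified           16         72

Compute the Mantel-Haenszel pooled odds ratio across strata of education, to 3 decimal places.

OR_MH = Σ(aᵢdᵢ/nᵢ) / Σ(bᵢcᵢ/nᵢ), where nᵢ is the stratum total.
Stratum 1 (≤ High school): n = 444; a·d/n = 55·280/444 = 34.6847; b·c/n = 20·89/444 = 4.0090
Stratum 2 (Some college): n = 482; a·d/n = 111·151/482 = 34.7739; b·c/n = 47·173/482 = 16.8693
Stratum 3 (≥ Bachelor's): n = 226; a·d/n = 57·72/226 = 18.1593; b·c/n = 81·16/226 = 5.7345
OR_MH = (34.6847 + 34.7739 + 18.1593) / (4.0090 + 16.8693 + 5.7345) = 87.6178 / 26.6128 = 3.29232

3.292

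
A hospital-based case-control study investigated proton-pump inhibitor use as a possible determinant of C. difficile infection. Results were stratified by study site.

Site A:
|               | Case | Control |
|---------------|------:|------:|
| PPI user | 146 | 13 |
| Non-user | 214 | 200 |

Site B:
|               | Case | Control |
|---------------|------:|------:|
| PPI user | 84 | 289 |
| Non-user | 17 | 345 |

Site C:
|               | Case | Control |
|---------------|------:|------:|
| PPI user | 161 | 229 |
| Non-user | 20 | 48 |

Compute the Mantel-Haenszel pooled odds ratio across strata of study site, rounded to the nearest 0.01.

4.98

OR_MH = Σ(aᵢdᵢ/nᵢ) / Σ(bᵢcᵢ/nᵢ), where nᵢ is the stratum total.
Stratum 1 (Site A): n = 573; a·d/n = 146·200/573 = 50.9599; b·c/n = 13·214/573 = 4.8551
Stratum 2 (Site B): n = 735; a·d/n = 84·345/735 = 39.4286; b·c/n = 289·17/735 = 6.6844
Stratum 3 (Site C): n = 458; a·d/n = 161·48/458 = 16.8734; b·c/n = 229·20/458 = 10.0000
OR_MH = (50.9599 + 39.4286 + 16.8734) / (4.8551 + 6.6844 + 10.0000) = 107.2618 / 21.5395 = 4.97977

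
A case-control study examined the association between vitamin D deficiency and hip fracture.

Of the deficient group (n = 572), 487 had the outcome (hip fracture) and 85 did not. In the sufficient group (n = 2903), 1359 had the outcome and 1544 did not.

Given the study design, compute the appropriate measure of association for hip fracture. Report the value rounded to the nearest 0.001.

6.509

From the description: a = 487, b = 85, c = 1359, d = 1544.
This is a case-control study: participants were sampled on outcome status, so risks in the source population cannot be estimated directly — relative risk is not valid here. The odds ratio is the appropriate measure.
OR = (a·d)/(b·c) = (487 × 1544) / (85 × 1359) = 751928 / 115515 = 6.50935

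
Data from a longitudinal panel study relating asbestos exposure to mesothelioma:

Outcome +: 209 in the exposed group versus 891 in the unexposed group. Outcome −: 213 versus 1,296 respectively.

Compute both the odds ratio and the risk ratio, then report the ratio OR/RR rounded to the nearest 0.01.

1.17

From the description: a = 209, b = 213, c = 891, d = 1296.
OR = (209·1296)/(213·891) = 270864/189783 = 1.42723
Risk in exposed = 209/422 = 0.49526; risk in unexposed = 891/2187 = 0.40741; RR = 1.21564
OR/RR = 1.42723 / 1.21564 = 1.17406
The outcome is not rare, so the OR lies further from 1 than the RR.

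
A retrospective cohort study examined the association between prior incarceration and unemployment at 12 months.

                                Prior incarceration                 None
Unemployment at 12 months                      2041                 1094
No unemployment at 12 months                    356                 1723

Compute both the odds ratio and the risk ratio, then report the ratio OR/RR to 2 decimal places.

4.12

Reading the table with exposure as columns: a = 2041 (Prior incarceration, case), b = 356 (Prior incarceration, non-case), c = 1094 (None, case), d = 1723.
OR = (2041·1723)/(356·1094) = 3516643/389464 = 9.02944
Risk in exposed = 2041/2397 = 0.85148; risk in unexposed = 1094/2817 = 0.38836; RR = 2.19252
OR/RR = 9.02944 / 2.19252 = 4.11829
The outcome is not rare, so the OR lies further from 1 than the RR.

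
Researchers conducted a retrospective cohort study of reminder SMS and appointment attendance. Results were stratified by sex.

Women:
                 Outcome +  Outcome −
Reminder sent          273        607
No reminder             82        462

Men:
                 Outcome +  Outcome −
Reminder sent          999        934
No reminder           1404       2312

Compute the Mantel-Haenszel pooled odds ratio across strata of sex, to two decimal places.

1.86

OR_MH = Σ(aᵢdᵢ/nᵢ) / Σ(bᵢcᵢ/nᵢ), where nᵢ is the stratum total.
Stratum 1 (Women): n = 1424; a·d/n = 273·462/1424 = 88.5716; b·c/n = 607·82/1424 = 34.9537
Stratum 2 (Men): n = 5649; a·d/n = 999·2312/5649 = 408.8667; b·c/n = 934·1404/5649 = 232.1360
OR_MH = (88.5716 + 408.8667) / (34.9537 + 232.1360) = 497.4383 / 267.0896 = 1.86244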